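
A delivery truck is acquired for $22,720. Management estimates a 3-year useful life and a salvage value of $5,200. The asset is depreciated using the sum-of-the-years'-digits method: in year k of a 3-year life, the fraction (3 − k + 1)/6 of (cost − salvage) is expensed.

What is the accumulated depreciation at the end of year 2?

Depreciable base = $22,720 − $5,200 = $17,520.
Sum of the years' digits = 3+2+1 = 6.
Year 1: $17,520 × 3/6 = $8,760. Book value $13,960.
Year 2: $17,520 × 2/6 = $5,840. Book value $8,120.
Accumulated through year 2 = $22,720 − $8,120 = $14,600.

$14,600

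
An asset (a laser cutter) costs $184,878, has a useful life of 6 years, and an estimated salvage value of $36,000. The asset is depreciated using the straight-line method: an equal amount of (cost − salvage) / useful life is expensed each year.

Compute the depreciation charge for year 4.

$24,813

Depreciable base = $184,878 − $36,000 = $148,878.
Annual expense = $148,878 / 6 = $24,813.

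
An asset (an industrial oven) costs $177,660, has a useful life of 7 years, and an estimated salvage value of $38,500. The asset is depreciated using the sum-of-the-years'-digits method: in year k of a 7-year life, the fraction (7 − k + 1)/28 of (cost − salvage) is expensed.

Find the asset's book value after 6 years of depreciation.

$43,470

Depreciable base = $177,660 − $38,500 = $139,160.
Sum of the years' digits = 7+6+5+4+3+2+1 = 28.
Year 1: $139,160 × 7/28 = $34,790. Book value $142,870.
Year 2: $139,160 × 6/28 = $29,820. Book value $113,050.
Year 3: $139,160 × 5/28 = $24,850. Book value $88,200.
Year 4: $139,160 × 4/28 = $19,880. Book value $68,320.
Year 5: $139,160 × 3/28 = $14,910. Book value $53,410.
Year 6: $139,160 × 2/28 = $9,940. Book value $43,470.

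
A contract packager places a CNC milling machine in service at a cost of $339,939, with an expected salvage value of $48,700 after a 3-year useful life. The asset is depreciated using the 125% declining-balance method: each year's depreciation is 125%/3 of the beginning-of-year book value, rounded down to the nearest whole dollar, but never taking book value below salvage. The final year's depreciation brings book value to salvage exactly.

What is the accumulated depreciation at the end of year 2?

Depreciable base = $339,939 − $48,700 = $291,239.
Year 1: ⌊$339,939 × 125%/3⌋ = $141,641. Book value $198,298.
Year 2: ⌊$198,298 × 125%/3⌋ = $82,624. Book value $115,674.
Accumulated through year 2 = $339,939 − $115,674 = $224,265.

$224,265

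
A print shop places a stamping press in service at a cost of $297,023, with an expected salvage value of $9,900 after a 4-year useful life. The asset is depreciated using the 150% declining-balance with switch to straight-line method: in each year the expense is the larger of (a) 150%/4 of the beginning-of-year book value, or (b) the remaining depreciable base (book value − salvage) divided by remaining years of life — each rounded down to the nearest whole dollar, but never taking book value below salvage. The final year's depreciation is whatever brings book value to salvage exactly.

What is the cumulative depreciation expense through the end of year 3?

$234,060

Depreciable base = $297,023 − $9,900 = $287,123.
Year 1: DB = ⌊$297,023 × 150%/4⌋ = $111,383; SL = ⌊$287,123/4⌋ = $71,780 → take DB $111,383. Book value $185,640.
Year 2: DB = ⌊$185,640 × 150%/4⌋ = $69,615; SL = ⌊$175,740/3⌋ = $58,580 → take DB $69,615. Book value $116,025.
Year 3: DB = ⌊$116,025 × 150%/4⌋ = $43,509; SL = ⌊$106,125/2⌋ = $53,062 → take SL $53,062. Book value $62,963.
Accumulated through year 3 = $297,023 − $62,963 = $234,060.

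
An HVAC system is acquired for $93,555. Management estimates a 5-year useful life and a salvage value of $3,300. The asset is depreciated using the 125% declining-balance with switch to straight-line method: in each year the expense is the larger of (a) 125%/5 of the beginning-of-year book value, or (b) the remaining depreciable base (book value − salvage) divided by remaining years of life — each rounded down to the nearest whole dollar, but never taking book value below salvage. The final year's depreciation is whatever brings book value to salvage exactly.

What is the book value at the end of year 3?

Depreciable base = $93,555 − $3,300 = $90,255.
Year 1: DB = ⌊$93,555 × 125%/5⌋ = $23,388; SL = ⌊$90,255/5⌋ = $18,051 → take DB $23,388. Book value $70,167.
Year 2: DB = ⌊$70,167 × 125%/5⌋ = $17,541; SL = ⌊$66,867/4⌋ = $16,716 → take DB $17,541. Book value $52,626.
Year 3: DB = ⌊$52,626 × 125%/5⌋ = $13,156; SL = ⌊$49,326/3⌋ = $16,442 → take SL $16,442. Book value $36,184.

$36,184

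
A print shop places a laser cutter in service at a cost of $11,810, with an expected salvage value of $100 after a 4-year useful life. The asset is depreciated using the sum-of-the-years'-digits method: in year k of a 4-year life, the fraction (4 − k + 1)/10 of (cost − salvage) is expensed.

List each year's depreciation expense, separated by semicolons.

$4,684; $3,513; $2,342; $1,171

Depreciable base = $11,810 − $100 = $11,710.
Sum of the years' digits = 4+3+2+1 = 10.
Year 1: $11,710 × 4/10 = $4,684. Book value $7,126.
Year 2: $11,710 × 3/10 = $3,513. Book value $3,613.
Year 3: $11,710 × 2/10 = $2,342. Book value $1,271.
Year 4: $11,710 × 1/10 = $1,171. Book value $100.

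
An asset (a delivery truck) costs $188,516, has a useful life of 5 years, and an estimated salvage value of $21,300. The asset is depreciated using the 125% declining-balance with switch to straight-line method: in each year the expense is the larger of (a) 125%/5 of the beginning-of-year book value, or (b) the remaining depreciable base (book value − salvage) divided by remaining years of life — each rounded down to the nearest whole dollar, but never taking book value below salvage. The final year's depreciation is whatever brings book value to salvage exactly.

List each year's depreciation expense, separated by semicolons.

$47,129; $35,346; $28,247; $28,247; $28,247

Depreciable base = $188,516 − $21,300 = $167,216.
Year 1: DB = ⌊$188,516 × 125%/5⌋ = $47,129; SL = ⌊$167,216/5⌋ = $33,443 → take DB $47,129. Book value $141,387.
Year 2: DB = ⌊$141,387 × 125%/5⌋ = $35,346; SL = ⌊$120,087/4⌋ = $30,021 → take DB $35,346. Book value $106,041.
Year 3: DB = ⌊$106,041 × 125%/5⌋ = $26,510; SL = ⌊$84,741/3⌋ = $28,247 → take SL $28,247. Book value $77,794.
Year 4: DB = ⌊$77,794 × 125%/5⌋ = $19,448; SL = ⌊$56,494/2⌋ = $28,247 → take SL $28,247. Book value $49,547.
Year 5 (final): $49,547 − $21,300 = $28,247. Book value $21,300.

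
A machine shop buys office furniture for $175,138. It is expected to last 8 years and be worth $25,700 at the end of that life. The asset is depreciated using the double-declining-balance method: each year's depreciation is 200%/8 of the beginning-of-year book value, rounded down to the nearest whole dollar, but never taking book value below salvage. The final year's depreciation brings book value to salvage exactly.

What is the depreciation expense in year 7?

Depreciable base = $175,138 − $25,700 = $149,438.
Year 1: ⌊$175,138 × 200%/8⌋ = $43,784. Book value $131,354.
Year 2: ⌊$131,354 × 200%/8⌋ = $32,838. Book value $98,516.
Year 3: ⌊$98,516 × 200%/8⌋ = $24,629. Book value $73,887.
Year 4: ⌊$73,887 × 200%/8⌋ = $18,471. Book value $55,416.
Year 5: ⌊$55,416 × 200%/8⌋ = $13,854. Book value $41,562.
Year 6: ⌊$41,562 × 200%/8⌋ = $10,390. Book value $31,172.
Year 7: ⌊$31,172 × 200%/8⌋ = $7,793, capped at $5,472. Book value $25,700.

$5,472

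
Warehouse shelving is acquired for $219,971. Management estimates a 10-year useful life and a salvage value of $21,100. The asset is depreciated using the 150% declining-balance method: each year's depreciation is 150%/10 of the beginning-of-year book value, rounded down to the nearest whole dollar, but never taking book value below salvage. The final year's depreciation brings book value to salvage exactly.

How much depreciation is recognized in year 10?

$29,851

Depreciable base = $219,971 − $21,100 = $198,871.
Year 1: ⌊$219,971 × 150%/10⌋ = $32,995. Book value $186,976.
Year 2: ⌊$186,976 × 150%/10⌋ = $28,046. Book value $158,930.
Year 3: ⌊$158,930 × 150%/10⌋ = $23,839. Book value $135,091.
Year 4: ⌊$135,091 × 150%/10⌋ = $20,263. Book value $114,828.
Year 5: ⌊$114,828 × 150%/10⌋ = $17,224. Book value $97,604.
Year 6: ⌊$97,604 × 150%/10⌋ = $14,640. Book value $82,964.
Year 7: ⌊$82,964 × 150%/10⌋ = $12,444. Book value $70,520.
Year 8: ⌊$70,520 × 150%/10⌋ = $10,578. Book value $59,942.
Year 9: ⌊$59,942 × 150%/10⌋ = $8,991. Book value $50,951.
Year 10 (final): $50,951 − $21,100 = $29,851. Book value $21,100.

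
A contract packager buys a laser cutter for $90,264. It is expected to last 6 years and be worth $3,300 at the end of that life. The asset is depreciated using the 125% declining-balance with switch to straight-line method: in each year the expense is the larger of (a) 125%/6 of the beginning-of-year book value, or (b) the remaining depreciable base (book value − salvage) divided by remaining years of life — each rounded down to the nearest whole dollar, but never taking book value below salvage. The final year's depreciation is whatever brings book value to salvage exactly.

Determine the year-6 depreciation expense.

$13,318

Depreciable base = $90,264 − $3,300 = $86,964.
Year 1: DB = ⌊$90,264 × 125%/6⌋ = $18,805; SL = ⌊$86,964/6⌋ = $14,494 → take DB $18,805. Book value $71,459.
Year 2: DB = ⌊$71,459 × 125%/6⌋ = $14,887; SL = ⌊$68,159/5⌋ = $13,631 → take DB $14,887. Book value $56,572.
Year 3: DB = ⌊$56,572 × 125%/6⌋ = $11,785; SL = ⌊$53,272/4⌋ = $13,318 → take SL $13,318. Book value $43,254.
Year 4: DB = ⌊$43,254 × 125%/6⌋ = $9,011; SL = ⌊$39,954/3⌋ = $13,318 → take SL $13,318. Book value $29,936.
Year 5: DB = ⌊$29,936 × 125%/6⌋ = $6,236; SL = ⌊$26,636/2⌋ = $13,318 → take SL $13,318. Book value $16,618.
Year 6 (final): $16,618 − $3,300 = $13,318. Book value $3,300.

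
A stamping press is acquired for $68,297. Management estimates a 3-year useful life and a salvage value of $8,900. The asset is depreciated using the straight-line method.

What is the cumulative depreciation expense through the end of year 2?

Depreciable base = $68,297 − $8,900 = $59,397.
Annual expense = $59,397 / 3 = $19,799.
End of year 1: book value $48,498.
End of year 2: book value $28,699.
Accumulated through year 2 = $68,297 − $28,699 = $39,598.

$39,598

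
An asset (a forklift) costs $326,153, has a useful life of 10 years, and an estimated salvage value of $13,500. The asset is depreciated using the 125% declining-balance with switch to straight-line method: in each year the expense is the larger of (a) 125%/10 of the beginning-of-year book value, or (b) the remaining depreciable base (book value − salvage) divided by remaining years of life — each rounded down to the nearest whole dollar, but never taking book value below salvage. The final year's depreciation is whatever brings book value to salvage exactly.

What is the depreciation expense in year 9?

Depreciable base = $326,153 − $13,500 = $312,653.
Year 1: DB = ⌊$326,153 × 125%/10⌋ = $40,769; SL = ⌊$312,653/10⌋ = $31,265 → take DB $40,769. Book value $285,384.
Year 2: DB = ⌊$285,384 × 125%/10⌋ = $35,673; SL = ⌊$271,884/9⌋ = $30,209 → take DB $35,673. Book value $249,711.
Year 3: DB = ⌊$249,711 × 125%/10⌋ = $31,213; SL = ⌊$236,211/8⌋ = $29,526 → take DB $31,213. Book value $218,498.
Year 4: DB = ⌊$218,498 × 125%/10⌋ = $27,312; SL = ⌊$204,998/7⌋ = $29,285 → take SL $29,285. Book value $189,213.
Year 5: DB = ⌊$189,213 × 125%/10⌋ = $23,651; SL = ⌊$175,713/6⌋ = $29,285 → take SL $29,285. Book value $159,928.
Year 6: DB = ⌊$159,928 × 125%/10⌋ = $19,991; SL = ⌊$146,428/5⌋ = $29,285 → take SL $29,285. Book value $130,643.
Year 7: DB = ⌊$130,643 × 125%/10⌋ = $16,330; SL = ⌊$117,143/4⌋ = $29,285 → take SL $29,285. Book value $101,358.
Year 8: DB = ⌊$101,358 × 125%/10⌋ = $12,669; SL = ⌊$87,858/3⌋ = $29,286 → take SL $29,286. Book value $72,072.
Year 9: DB = ⌊$72,072 × 125%/10⌋ = $9,009; SL = ⌊$58,572/2⌋ = $29,286 → take SL $29,286. Book value $42,786.

$29,286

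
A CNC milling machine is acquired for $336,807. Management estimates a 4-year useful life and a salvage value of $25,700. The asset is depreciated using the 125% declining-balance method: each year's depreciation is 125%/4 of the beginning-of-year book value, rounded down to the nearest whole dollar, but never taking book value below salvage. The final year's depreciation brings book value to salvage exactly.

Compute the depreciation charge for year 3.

Depreciable base = $336,807 − $25,700 = $311,107.
Year 1: ⌊$336,807 × 125%/4⌋ = $105,252. Book value $231,555.
Year 2: ⌊$231,555 × 125%/4⌋ = $72,360. Book value $159,195.
Year 3: ⌊$159,195 × 125%/4⌋ = $49,748. Book value $109,447.

$49,748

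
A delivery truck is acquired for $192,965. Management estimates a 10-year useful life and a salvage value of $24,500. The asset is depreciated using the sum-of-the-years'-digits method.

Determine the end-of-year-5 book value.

Depreciable base = $192,965 − $24,500 = $168,465.
Sum of the years' digits = 10+9+8+7+6+5+4+3+2+1 = 55.
Year 1: $168,465 × 10/55 = $30,630. Book value $162,335.
Year 2: $168,465 × 9/55 = $27,567. Book value $134,768.
Year 3: $168,465 × 8/55 = $24,504. Book value $110,264.
Year 4: $168,465 × 7/55 = $21,441. Book value $88,823.
Year 5: $168,465 × 6/55 = $18,378. Book value $70,445.

$70,445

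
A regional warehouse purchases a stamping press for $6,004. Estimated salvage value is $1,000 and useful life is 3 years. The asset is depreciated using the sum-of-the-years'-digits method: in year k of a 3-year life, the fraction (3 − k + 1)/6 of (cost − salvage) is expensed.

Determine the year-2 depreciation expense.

Depreciable base = $6,004 − $1,000 = $5,004.
Sum of the years' digits = 3+2+1 = 6.
Year 1: $5,004 × 3/6 = $2,502. Book value $3,502.
Year 2: $5,004 × 2/6 = $1,668. Book value $1,834.

$1,668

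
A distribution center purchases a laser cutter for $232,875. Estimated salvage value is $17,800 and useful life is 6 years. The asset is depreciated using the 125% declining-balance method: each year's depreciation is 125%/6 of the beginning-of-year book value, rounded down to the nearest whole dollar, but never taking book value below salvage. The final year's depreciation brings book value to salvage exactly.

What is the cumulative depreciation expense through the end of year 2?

$86,923

Depreciable base = $232,875 − $17,800 = $215,075.
Year 1: ⌊$232,875 × 125%/6⌋ = $48,515. Book value $184,360.
Year 2: ⌊$184,360 × 125%/6⌋ = $38,408. Book value $145,952.
Accumulated through year 2 = $232,875 − $145,952 = $86,923.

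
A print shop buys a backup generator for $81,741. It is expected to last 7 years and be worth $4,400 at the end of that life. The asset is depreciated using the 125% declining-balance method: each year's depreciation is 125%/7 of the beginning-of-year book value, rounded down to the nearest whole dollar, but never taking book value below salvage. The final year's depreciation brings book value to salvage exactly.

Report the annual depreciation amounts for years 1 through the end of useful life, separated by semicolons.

$14,596; $11,990; $9,849; $8,090; $6,645; $5,459; $20,712

Depreciable base = $81,741 − $4,400 = $77,341.
Year 1: ⌊$81,741 × 125%/7⌋ = $14,596. Book value $67,145.
Year 2: ⌊$67,145 × 125%/7⌋ = $11,990. Book value $55,155.
Year 3: ⌊$55,155 × 125%/7⌋ = $9,849. Book value $45,306.
Year 4: ⌊$45,306 × 125%/7⌋ = $8,090. Book value $37,216.
Year 5: ⌊$37,216 × 125%/7⌋ = $6,645. Book value $30,571.
Year 6: ⌊$30,571 × 125%/7⌋ = $5,459. Book value $25,112.
Year 7 (final): $25,112 − $4,400 = $20,712. Book value $4,400.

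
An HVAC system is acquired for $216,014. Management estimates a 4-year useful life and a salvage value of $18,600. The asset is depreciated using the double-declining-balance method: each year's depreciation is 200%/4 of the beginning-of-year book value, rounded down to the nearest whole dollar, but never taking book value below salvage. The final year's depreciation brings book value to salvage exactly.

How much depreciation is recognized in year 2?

Depreciable base = $216,014 − $18,600 = $197,414.
Year 1: ⌊$216,014 × 200%/4⌋ = $108,007. Book value $108,007.
Year 2: ⌊$108,007 × 200%/4⌋ = $54,003. Book value $54,004.

$54,003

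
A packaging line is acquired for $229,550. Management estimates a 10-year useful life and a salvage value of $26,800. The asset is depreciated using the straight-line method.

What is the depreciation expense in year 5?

$20,275

Depreciable base = $229,550 − $26,800 = $202,750.
Annual expense = $202,750 / 10 = $20,275.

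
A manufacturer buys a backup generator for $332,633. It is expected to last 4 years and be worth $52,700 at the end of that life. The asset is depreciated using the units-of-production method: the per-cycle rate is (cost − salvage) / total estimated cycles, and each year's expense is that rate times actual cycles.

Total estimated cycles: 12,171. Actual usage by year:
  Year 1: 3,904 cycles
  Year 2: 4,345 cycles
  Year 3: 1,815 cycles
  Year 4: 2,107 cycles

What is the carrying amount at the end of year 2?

$142,906

Depreciable base = $332,633 − $52,700 = $279,933.
Rate = $279,933 / 12,171 cycles = $23 per cycle.
Year 1: 3,904 × $23 = $89,792. Book value $242,841.
Year 2: 4,345 × $23 = $99,935. Book value $142,906.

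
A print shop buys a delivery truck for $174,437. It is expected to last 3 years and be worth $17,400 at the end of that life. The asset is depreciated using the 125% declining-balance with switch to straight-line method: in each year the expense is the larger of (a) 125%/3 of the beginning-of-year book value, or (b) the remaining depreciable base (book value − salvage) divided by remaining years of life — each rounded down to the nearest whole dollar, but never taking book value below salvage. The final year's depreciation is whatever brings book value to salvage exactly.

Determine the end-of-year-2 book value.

$59,358

Depreciable base = $174,437 − $17,400 = $157,037.
Year 1: DB = ⌊$174,437 × 125%/3⌋ = $72,682; SL = ⌊$157,037/3⌋ = $52,345 → take DB $72,682. Book value $101,755.
Year 2: DB = ⌊$101,755 × 125%/3⌋ = $42,397; SL = ⌊$84,355/2⌋ = $42,177 → take DB $42,397. Book value $59,358.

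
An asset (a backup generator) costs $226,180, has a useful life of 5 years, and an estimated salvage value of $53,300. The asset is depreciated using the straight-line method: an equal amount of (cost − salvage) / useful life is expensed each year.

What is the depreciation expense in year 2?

$34,576

Depreciable base = $226,180 − $53,300 = $172,880.
Annual expense = $172,880 / 5 = $34,576.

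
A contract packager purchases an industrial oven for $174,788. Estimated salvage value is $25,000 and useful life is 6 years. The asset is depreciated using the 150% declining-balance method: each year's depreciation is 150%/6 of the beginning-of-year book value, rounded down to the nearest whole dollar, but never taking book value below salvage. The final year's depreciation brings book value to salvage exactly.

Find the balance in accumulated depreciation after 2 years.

Depreciable base = $174,788 − $25,000 = $149,788.
Year 1: ⌊$174,788 × 150%/6⌋ = $43,697. Book value $131,091.
Year 2: ⌊$131,091 × 150%/6⌋ = $32,772. Book value $98,319.
Accumulated through year 2 = $174,788 − $98,319 = $76,469.

$76,469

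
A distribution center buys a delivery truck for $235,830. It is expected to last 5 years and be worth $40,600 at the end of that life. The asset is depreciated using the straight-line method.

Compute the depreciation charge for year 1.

Depreciable base = $235,830 − $40,600 = $195,230.
Annual expense = $195,230 / 5 = $39,046.

$39,046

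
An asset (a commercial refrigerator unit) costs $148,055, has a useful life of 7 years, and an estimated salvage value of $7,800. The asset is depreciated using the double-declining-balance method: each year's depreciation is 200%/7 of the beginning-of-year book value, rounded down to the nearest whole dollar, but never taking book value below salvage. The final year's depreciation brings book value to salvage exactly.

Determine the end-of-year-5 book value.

$27,530

Depreciable base = $148,055 − $7,800 = $140,255.
Year 1: ⌊$148,055 × 200%/7⌋ = $42,301. Book value $105,754.
Year 2: ⌊$105,754 × 200%/7⌋ = $30,215. Book value $75,539.
Year 3: ⌊$75,539 × 200%/7⌋ = $21,582. Book value $53,957.
Year 4: ⌊$53,957 × 200%/7⌋ = $15,416. Book value $38,541.
Year 5: ⌊$38,541 × 200%/7⌋ = $11,011. Book value $27,530.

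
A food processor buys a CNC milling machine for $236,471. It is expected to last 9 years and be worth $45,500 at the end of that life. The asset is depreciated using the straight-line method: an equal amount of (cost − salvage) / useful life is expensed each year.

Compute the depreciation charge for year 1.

Depreciable base = $236,471 − $45,500 = $190,971.
Annual expense = $190,971 / 9 = $21,219.

$21,219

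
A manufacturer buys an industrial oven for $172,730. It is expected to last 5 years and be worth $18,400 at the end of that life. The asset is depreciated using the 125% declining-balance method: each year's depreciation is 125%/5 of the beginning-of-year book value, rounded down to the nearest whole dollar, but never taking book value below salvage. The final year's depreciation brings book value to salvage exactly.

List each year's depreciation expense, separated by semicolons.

Depreciable base = $172,730 − $18,400 = $154,330.
Year 1: ⌊$172,730 × 125%/5⌋ = $43,182. Book value $129,548.
Year 2: ⌊$129,548 × 125%/5⌋ = $32,387. Book value $97,161.
Year 3: ⌊$97,161 × 125%/5⌋ = $24,290. Book value $72,871.
Year 4: ⌊$72,871 × 125%/5⌋ = $18,217. Book value $54,654.
Year 5 (final): $54,654 − $18,400 = $36,254. Book value $18,400.

$43,182; $32,387; $24,290; $18,217; $36,254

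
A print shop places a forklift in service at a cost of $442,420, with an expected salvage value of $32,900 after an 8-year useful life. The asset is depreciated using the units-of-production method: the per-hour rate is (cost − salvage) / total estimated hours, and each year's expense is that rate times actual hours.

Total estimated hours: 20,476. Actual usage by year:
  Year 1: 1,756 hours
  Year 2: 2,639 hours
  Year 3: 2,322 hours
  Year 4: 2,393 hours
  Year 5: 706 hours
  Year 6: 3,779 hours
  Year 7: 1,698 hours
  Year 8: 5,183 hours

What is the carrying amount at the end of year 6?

Depreciable base = $442,420 − $32,900 = $409,520.
Rate = $409,520 / 20,476 hours = $20 per hour.
Year 1: 1,756 × $20 = $35,120. Book value $407,300.
Year 2: 2,639 × $20 = $52,780. Book value $354,520.
Year 3: 2,322 × $20 = $46,440. Book value $308,080.
Year 4: 2,393 × $20 = $47,860. Book value $260,220.
Year 5: 706 × $20 = $14,120. Book value $246,100.
Year 6: 3,779 × $20 = $75,580. Book value $170,520.

$170,520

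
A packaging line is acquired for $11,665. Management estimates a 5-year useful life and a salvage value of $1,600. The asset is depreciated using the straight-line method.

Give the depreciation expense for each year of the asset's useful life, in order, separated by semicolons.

$2,013; $2,013; $2,013; $2,013; $2,013

Depreciable base = $11,665 − $1,600 = $10,065.
Annual expense = $10,065 / 5 = $2,013.
End of year 1: book value $9,652.
End of year 2: book value $7,639.
End of year 3: book value $5,626.
End of year 4: book value $3,613.
End of year 5: book value $1,600.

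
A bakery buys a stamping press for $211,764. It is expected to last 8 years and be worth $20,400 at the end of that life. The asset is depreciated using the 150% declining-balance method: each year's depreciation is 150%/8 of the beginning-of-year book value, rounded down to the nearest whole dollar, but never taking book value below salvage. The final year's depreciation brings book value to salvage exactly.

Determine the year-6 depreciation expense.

$14,059

Depreciable base = $211,764 − $20,400 = $191,364.
Year 1: ⌊$211,764 × 150%/8⌋ = $39,705. Book value $172,059.
Year 2: ⌊$172,059 × 150%/8⌋ = $32,261. Book value $139,798.
Year 3: ⌊$139,798 × 150%/8⌋ = $26,212. Book value $113,586.
Year 4: ⌊$113,586 × 150%/8⌋ = $21,297. Book value $92,289.
Year 5: ⌊$92,289 × 150%/8⌋ = $17,304. Book value $74,985.
Year 6: ⌊$74,985 × 150%/8⌋ = $14,059. Book value $60,926.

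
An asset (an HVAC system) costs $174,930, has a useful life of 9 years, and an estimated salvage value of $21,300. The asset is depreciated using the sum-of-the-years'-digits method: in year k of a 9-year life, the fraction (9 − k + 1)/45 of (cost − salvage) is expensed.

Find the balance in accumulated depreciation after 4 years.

Depreciable base = $174,930 − $21,300 = $153,630.
Sum of the years' digits = 9+8+7+6+5+4+3+2+1 = 45.
Year 1: $153,630 × 9/45 = $30,726. Book value $144,204.
Year 2: $153,630 × 8/45 = $27,312. Book value $116,892.
Year 3: $153,630 × 7/45 = $23,898. Book value $92,994.
Year 4: $153,630 × 6/45 = $20,484. Book value $72,510.
Accumulated through year 4 = $174,930 − $72,510 = $102,420.

$102,420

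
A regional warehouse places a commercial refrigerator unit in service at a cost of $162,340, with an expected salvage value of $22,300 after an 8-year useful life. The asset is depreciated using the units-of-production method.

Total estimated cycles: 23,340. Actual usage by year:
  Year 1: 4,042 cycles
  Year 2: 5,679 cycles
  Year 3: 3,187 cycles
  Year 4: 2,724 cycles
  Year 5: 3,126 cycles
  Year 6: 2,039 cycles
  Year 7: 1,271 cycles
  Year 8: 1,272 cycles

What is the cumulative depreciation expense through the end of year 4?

Depreciable base = $162,340 − $22,300 = $140,040.
Rate = $140,040 / 23,340 cycles = $6 per cycle.
Year 1: 4,042 × $6 = $24,252. Book value $138,088.
Year 2: 5,679 × $6 = $34,074. Book value $104,014.
Year 3: 3,187 × $6 = $19,122. Book value $84,892.
Year 4: 2,724 × $6 = $16,344. Book value $68,548.
Accumulated through year 4 = $162,340 − $68,548 = $93,792.

$93,792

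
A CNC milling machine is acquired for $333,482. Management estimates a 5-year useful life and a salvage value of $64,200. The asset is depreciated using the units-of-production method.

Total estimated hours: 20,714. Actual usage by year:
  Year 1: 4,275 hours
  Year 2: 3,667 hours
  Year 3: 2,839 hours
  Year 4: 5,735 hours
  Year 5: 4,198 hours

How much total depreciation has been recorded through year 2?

Depreciable base = $333,482 − $64,200 = $269,282.
Rate = $269,282 / 20,714 hours = $13 per hour.
Year 1: 4,275 × $13 = $55,575. Book value $277,907.
Year 2: 3,667 × $13 = $47,671. Book value $230,236.
Accumulated through year 2 = $333,482 − $230,236 = $103,246.

$103,246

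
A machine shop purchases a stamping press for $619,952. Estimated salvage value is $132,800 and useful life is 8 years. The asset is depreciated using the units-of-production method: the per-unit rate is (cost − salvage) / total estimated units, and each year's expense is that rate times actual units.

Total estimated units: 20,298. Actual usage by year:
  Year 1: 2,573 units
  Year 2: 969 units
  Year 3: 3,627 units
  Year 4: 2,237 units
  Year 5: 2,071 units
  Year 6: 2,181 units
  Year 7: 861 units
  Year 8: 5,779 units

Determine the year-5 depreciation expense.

$49,704

Depreciable base = $619,952 − $132,800 = $487,152.
Rate = $487,152 / 20,298 units = $24 per unit.
Year 1: 2,573 × $24 = $61,752. Book value $558,200.
Year 2: 969 × $24 = $23,256. Book value $534,944.
Year 3: 3,627 × $24 = $87,048. Book value $447,896.
Year 4: 2,237 × $24 = $53,688. Book value $394,208.
Year 5: 2,071 × $24 = $49,704. Book value $344,504.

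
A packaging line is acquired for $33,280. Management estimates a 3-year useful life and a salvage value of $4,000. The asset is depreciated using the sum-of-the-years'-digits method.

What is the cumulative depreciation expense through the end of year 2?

Depreciable base = $33,280 − $4,000 = $29,280.
Sum of the years' digits = 3+2+1 = 6.
Year 1: $29,280 × 3/6 = $14,640. Book value $18,640.
Year 2: $29,280 × 2/6 = $9,760. Book value $8,880.
Accumulated through year 2 = $33,280 − $8,880 = $24,400.

$24,400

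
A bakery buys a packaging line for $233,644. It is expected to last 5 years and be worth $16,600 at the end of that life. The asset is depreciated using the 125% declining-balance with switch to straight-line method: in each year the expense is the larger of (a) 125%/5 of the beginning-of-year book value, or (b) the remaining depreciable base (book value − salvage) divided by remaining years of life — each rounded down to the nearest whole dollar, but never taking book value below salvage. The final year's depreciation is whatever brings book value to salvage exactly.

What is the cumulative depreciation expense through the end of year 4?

$178,769

Depreciable base = $233,644 − $16,600 = $217,044.
Year 1: DB = ⌊$233,644 × 125%/5⌋ = $58,411; SL = ⌊$217,044/5⌋ = $43,408 → take DB $58,411. Book value $175,233.
Year 2: DB = ⌊$175,233 × 125%/5⌋ = $43,808; SL = ⌊$158,633/4⌋ = $39,658 → take DB $43,808. Book value $131,425.
Year 3: DB = ⌊$131,425 × 125%/5⌋ = $32,856; SL = ⌊$114,825/3⌋ = $38,275 → take SL $38,275. Book value $93,150.
Year 4: DB = ⌊$93,150 × 125%/5⌋ = $23,287; SL = ⌊$76,550/2⌋ = $38,275 → take SL $38,275. Book value $54,875.
Accumulated through year 4 = $233,644 − $54,875 = $178,769.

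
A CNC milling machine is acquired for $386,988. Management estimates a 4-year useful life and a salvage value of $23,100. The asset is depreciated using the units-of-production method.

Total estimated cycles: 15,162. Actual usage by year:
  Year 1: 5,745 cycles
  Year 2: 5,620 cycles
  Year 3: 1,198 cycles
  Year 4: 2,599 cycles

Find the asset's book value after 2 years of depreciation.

Depreciable base = $386,988 − $23,100 = $363,888.
Rate = $363,888 / 15,162 cycles = $24 per cycle.
Year 1: 5,745 × $24 = $137,880. Book value $249,108.
Year 2: 5,620 × $24 = $134,880. Book value $114,228.

$114,228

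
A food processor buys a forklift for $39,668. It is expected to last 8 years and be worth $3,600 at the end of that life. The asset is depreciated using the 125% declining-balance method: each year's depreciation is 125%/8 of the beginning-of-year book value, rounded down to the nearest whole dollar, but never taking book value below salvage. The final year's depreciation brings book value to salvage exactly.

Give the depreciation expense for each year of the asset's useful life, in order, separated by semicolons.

Depreciable base = $39,668 − $3,600 = $36,068.
Year 1: ⌊$39,668 × 125%/8⌋ = $6,198. Book value $33,470.
Year 2: ⌊$33,470 × 125%/8⌋ = $5,229. Book value $28,241.
Year 3: ⌊$28,241 × 125%/8⌋ = $4,412. Book value $23,829.
Year 4: ⌊$23,829 × 125%/8⌋ = $3,723. Book value $20,106.
Year 5: ⌊$20,106 × 125%/8⌋ = $3,141. Book value $16,965.
Year 6: ⌊$16,965 × 125%/8⌋ = $2,650. Book value $14,315.
Year 7: ⌊$14,315 × 125%/8⌋ = $2,236. Book value $12,079.
Year 8 (final): $12,079 − $3,600 = $8,479. Book value $3,600.

$6,198; $5,229; $4,412; $3,723; $3,141; $2,650; $2,236; $8,479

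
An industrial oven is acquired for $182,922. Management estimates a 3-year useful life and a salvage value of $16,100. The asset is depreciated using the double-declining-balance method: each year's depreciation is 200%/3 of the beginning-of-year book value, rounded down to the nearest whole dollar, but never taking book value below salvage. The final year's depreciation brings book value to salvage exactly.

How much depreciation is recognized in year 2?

Depreciable base = $182,922 − $16,100 = $166,822.
Year 1: ⌊$182,922 × 200%/3⌋ = $121,948. Book value $60,974.
Year 2: ⌊$60,974 × 200%/3⌋ = $40,649. Book value $20,325.

$40,649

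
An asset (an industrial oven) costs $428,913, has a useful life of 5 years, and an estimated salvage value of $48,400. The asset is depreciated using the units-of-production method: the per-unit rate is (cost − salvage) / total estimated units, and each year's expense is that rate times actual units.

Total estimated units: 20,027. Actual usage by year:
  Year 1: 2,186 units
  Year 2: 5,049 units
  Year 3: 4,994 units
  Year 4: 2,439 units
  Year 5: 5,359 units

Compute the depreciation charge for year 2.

$95,931

Depreciable base = $428,913 − $48,400 = $380,513.
Rate = $380,513 / 20,027 units = $19 per unit.
Year 1: 2,186 × $19 = $41,534. Book value $387,379.
Year 2: 5,049 × $19 = $95,931. Book value $291,448.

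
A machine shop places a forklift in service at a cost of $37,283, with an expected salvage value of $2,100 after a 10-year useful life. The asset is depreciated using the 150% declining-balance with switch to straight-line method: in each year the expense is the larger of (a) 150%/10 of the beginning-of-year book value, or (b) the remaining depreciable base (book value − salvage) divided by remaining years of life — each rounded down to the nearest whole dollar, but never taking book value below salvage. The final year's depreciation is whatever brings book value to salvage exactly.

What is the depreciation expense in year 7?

Depreciable base = $37,283 − $2,100 = $35,183.
Year 1: DB = ⌊$37,283 × 150%/10⌋ = $5,592; SL = ⌊$35,183/10⌋ = $3,518 → take DB $5,592. Book value $31,691.
Year 2: DB = ⌊$31,691 × 150%/10⌋ = $4,753; SL = ⌊$29,591/9⌋ = $3,287 → take DB $4,753. Book value $26,938.
Year 3: DB = ⌊$26,938 × 150%/10⌋ = $4,040; SL = ⌊$24,838/8⌋ = $3,104 → take DB $4,040. Book value $22,898.
Year 4: DB = ⌊$22,898 × 150%/10⌋ = $3,434; SL = ⌊$20,798/7⌋ = $2,971 → take DB $3,434. Book value $19,464.
Year 5: DB = ⌊$19,464 × 150%/10⌋ = $2,919; SL = ⌊$17,364/6⌋ = $2,894 → take DB $2,919. Book value $16,545.
Year 6: DB = ⌊$16,545 × 150%/10⌋ = $2,481; SL = ⌊$14,445/5⌋ = $2,889 → take SL $2,889. Book value $13,656.
Year 7: DB = ⌊$13,656 × 150%/10⌋ = $2,048; SL = ⌊$11,556/4⌋ = $2,889 → take SL $2,889. Book value $10,767.

$2,889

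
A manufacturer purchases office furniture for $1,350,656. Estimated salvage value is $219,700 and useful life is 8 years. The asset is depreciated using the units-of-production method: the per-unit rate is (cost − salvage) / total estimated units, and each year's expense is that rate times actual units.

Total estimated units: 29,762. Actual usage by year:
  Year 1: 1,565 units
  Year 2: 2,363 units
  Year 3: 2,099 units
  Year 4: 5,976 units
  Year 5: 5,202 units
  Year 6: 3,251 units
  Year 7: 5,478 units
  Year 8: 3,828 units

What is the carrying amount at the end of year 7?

Depreciable base = $1,350,656 − $219,700 = $1,130,956.
Rate = $1,130,956 / 29,762 units = $38 per unit.
Year 1: 1,565 × $38 = $59,470. Book value $1,291,186.
Year 2: 2,363 × $38 = $89,794. Book value $1,201,392.
Year 3: 2,099 × $38 = $79,762. Book value $1,121,630.
Year 4: 5,976 × $38 = $227,088. Book value $894,542.
Year 5: 5,202 × $38 = $197,676. Book value $696,866.
Year 6: 3,251 × $38 = $123,538. Book value $573,328.
Year 7: 5,478 × $38 = $208,164. Book value $365,164.

$365,164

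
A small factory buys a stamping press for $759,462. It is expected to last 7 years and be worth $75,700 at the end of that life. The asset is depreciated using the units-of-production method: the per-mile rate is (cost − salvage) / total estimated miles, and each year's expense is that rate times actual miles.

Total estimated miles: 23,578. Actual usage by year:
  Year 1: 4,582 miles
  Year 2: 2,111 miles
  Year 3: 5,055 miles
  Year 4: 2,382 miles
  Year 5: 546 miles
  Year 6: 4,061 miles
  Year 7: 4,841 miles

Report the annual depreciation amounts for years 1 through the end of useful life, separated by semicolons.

$132,878; $61,219; $146,595; $69,078; $15,834; $117,769; $140,389

Depreciable base = $759,462 − $75,700 = $683,762.
Rate = $683,762 / 23,578 miles = $29 per mile.
Year 1: 4,582 × $29 = $132,878. Book value $626,584.
Year 2: 2,111 × $29 = $61,219. Book value $565,365.
Year 3: 5,055 × $29 = $146,595. Book value $418,770.
Year 4: 2,382 × $29 = $69,078. Book value $349,692.
Year 5: 546 × $29 = $15,834. Book value $333,858.
Year 6: 4,061 × $29 = $117,769. Book value $216,089.
Year 7: 4,841 × $29 = $140,389. Book value $75,700.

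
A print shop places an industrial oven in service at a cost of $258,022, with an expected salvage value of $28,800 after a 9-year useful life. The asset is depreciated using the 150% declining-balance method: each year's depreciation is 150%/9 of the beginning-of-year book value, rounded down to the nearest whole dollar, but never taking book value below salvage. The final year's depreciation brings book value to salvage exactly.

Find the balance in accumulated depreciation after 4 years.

Depreciable base = $258,022 − $28,800 = $229,222.
Year 1: ⌊$258,022 × 150%/9⌋ = $43,003. Book value $215,019.
Year 2: ⌊$215,019 × 150%/9⌋ = $35,836. Book value $179,183.
Year 3: ⌊$179,183 × 150%/9⌋ = $29,863. Book value $149,320.
Year 4: ⌊$149,320 × 150%/9⌋ = $24,886. Book value $124,434.
Accumulated through year 4 = $258,022 − $124,434 = $133,588.

$133,588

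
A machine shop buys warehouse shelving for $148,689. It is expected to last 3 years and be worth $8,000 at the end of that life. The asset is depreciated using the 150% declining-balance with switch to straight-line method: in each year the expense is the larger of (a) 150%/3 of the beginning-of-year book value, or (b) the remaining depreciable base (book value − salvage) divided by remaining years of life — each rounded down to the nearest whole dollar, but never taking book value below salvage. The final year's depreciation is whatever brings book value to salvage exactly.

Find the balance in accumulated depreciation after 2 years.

Depreciable base = $148,689 − $8,000 = $140,689.
Year 1: DB = ⌊$148,689 × 150%/3⌋ = $74,344; SL = ⌊$140,689/3⌋ = $46,896 → take DB $74,344. Book value $74,345.
Year 2: DB = ⌊$74,345 × 150%/3⌋ = $37,172; SL = ⌊$66,345/2⌋ = $33,172 → take DB $37,172. Book value $37,173.
Accumulated through year 2 = $148,689 − $37,173 = $111,516.

$111,516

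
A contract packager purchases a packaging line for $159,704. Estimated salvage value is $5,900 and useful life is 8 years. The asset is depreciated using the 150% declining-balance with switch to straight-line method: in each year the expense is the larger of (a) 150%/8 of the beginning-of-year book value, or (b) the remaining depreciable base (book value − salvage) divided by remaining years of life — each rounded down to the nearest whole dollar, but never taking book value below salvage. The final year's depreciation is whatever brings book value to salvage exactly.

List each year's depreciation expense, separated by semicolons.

Depreciable base = $159,704 − $5,900 = $153,804.
Year 1: DB = ⌊$159,704 × 150%/8⌋ = $29,944; SL = ⌊$153,804/8⌋ = $19,225 → take DB $29,944. Book value $129,760.
Year 2: DB = ⌊$129,760 × 150%/8⌋ = $24,330; SL = ⌊$123,860/7⌋ = $17,694 → take DB $24,330. Book value $105,430.
Year 3: DB = ⌊$105,430 × 150%/8⌋ = $19,768; SL = ⌊$99,530/6⌋ = $16,588 → take DB $19,768. Book value $85,662.
Year 4: DB = ⌊$85,662 × 150%/8⌋ = $16,061; SL = ⌊$79,762/5⌋ = $15,952 → take DB $16,061. Book value $69,601.
Year 5: DB = ⌊$69,601 × 150%/8⌋ = $13,050; SL = ⌊$63,701/4⌋ = $15,925 → take SL $15,925. Book value $53,676.
Year 6: DB = ⌊$53,676 × 150%/8⌋ = $10,064; SL = ⌊$47,776/3⌋ = $15,925 → take SL $15,925. Book value $37,751.
Year 7: DB = ⌊$37,751 × 150%/8⌋ = $7,078; SL = ⌊$31,851/2⌋ = $15,925 → take SL $15,925. Book value $21,826.
Year 8 (final): $21,826 − $5,900 = $15,926. Book value $5,900.

$29,944; $24,330; $19,768; $16,061; $15,925; $15,925; $15,925; $15,926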